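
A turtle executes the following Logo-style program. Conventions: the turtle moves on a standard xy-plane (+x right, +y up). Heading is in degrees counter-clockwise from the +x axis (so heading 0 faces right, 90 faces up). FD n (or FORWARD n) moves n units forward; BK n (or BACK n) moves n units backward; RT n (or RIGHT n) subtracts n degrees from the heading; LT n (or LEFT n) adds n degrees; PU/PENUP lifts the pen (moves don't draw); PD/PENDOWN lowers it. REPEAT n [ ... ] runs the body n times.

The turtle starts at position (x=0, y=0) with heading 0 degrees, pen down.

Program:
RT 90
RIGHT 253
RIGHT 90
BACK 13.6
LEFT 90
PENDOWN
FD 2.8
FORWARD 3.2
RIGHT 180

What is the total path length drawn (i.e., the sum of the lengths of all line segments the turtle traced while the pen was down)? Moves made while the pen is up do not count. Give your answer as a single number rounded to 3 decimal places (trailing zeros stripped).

Executing turtle program step by step:
Start: pos=(0,0), heading=0, pen down
RT 90: heading 0 -> 270
RT 253: heading 270 -> 17
RT 90: heading 17 -> 287
BK 13.6: (0,0) -> (-3.976,13.006) [heading=287, draw]
LT 90: heading 287 -> 17
PD: pen down
FD 2.8: (-3.976,13.006) -> (-1.299,13.824) [heading=17, draw]
FD 3.2: (-1.299,13.824) -> (1.762,14.76) [heading=17, draw]
RT 180: heading 17 -> 197
Final: pos=(1.762,14.76), heading=197, 3 segment(s) drawn

Segment lengths:
  seg 1: (0,0) -> (-3.976,13.006), length = 13.6
  seg 2: (-3.976,13.006) -> (-1.299,13.824), length = 2.8
  seg 3: (-1.299,13.824) -> (1.762,14.76), length = 3.2
Total = 19.6

Answer: 19.6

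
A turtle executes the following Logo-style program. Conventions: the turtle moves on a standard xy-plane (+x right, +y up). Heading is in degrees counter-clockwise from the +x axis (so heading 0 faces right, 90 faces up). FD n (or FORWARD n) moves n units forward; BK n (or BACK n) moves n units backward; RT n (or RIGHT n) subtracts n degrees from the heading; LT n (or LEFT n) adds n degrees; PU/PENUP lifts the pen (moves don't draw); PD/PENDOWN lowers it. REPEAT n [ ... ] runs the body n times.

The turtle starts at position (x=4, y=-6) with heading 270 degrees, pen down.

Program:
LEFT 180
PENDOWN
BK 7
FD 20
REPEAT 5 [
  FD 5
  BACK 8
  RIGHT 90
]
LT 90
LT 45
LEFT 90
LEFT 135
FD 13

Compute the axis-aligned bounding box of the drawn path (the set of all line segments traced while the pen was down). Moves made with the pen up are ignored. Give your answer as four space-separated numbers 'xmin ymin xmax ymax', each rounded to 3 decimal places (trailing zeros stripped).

Answer: -4 -13 17 12

Derivation:
Executing turtle program step by step:
Start: pos=(4,-6), heading=270, pen down
LT 180: heading 270 -> 90
PD: pen down
BK 7: (4,-6) -> (4,-13) [heading=90, draw]
FD 20: (4,-13) -> (4,7) [heading=90, draw]
REPEAT 5 [
  -- iteration 1/5 --
  FD 5: (4,7) -> (4,12) [heading=90, draw]
  BK 8: (4,12) -> (4,4) [heading=90, draw]
  RT 90: heading 90 -> 0
  -- iteration 2/5 --
  FD 5: (4,4) -> (9,4) [heading=0, draw]
  BK 8: (9,4) -> (1,4) [heading=0, draw]
  RT 90: heading 0 -> 270
  -- iteration 3/5 --
  FD 5: (1,4) -> (1,-1) [heading=270, draw]
  BK 8: (1,-1) -> (1,7) [heading=270, draw]
  RT 90: heading 270 -> 180
  -- iteration 4/5 --
  FD 5: (1,7) -> (-4,7) [heading=180, draw]
  BK 8: (-4,7) -> (4,7) [heading=180, draw]
  RT 90: heading 180 -> 90
  -- iteration 5/5 --
  FD 5: (4,7) -> (4,12) [heading=90, draw]
  BK 8: (4,12) -> (4,4) [heading=90, draw]
  RT 90: heading 90 -> 0
]
LT 90: heading 0 -> 90
LT 45: heading 90 -> 135
LT 90: heading 135 -> 225
LT 135: heading 225 -> 0
FD 13: (4,4) -> (17,4) [heading=0, draw]
Final: pos=(17,4), heading=0, 13 segment(s) drawn

Segment endpoints: x in {-4, 1, 1, 1, 4, 4, 4, 4, 4, 4, 9, 17}, y in {-13, -6, -1, 4, 4, 4, 4, 7, 7, 7, 12}
xmin=-4, ymin=-13, xmax=17, ymax=12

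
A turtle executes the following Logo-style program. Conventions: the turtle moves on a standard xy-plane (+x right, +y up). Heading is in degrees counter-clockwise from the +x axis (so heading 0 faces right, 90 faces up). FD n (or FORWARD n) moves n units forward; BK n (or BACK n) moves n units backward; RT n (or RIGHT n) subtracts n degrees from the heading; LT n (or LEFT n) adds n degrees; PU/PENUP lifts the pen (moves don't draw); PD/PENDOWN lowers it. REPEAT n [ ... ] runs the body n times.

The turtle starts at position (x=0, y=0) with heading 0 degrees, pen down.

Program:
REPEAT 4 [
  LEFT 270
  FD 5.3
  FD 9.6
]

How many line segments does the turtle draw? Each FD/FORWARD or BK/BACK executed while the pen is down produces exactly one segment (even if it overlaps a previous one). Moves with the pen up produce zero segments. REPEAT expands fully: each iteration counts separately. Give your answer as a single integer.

Answer: 8

Derivation:
Executing turtle program step by step:
Start: pos=(0,0), heading=0, pen down
REPEAT 4 [
  -- iteration 1/4 --
  LT 270: heading 0 -> 270
  FD 5.3: (0,0) -> (0,-5.3) [heading=270, draw]
  FD 9.6: (0,-5.3) -> (0,-14.9) [heading=270, draw]
  -- iteration 2/4 --
  LT 270: heading 270 -> 180
  FD 5.3: (0,-14.9) -> (-5.3,-14.9) [heading=180, draw]
  FD 9.6: (-5.3,-14.9) -> (-14.9,-14.9) [heading=180, draw]
  -- iteration 3/4 --
  LT 270: heading 180 -> 90
  FD 5.3: (-14.9,-14.9) -> (-14.9,-9.6) [heading=90, draw]
  FD 9.6: (-14.9,-9.6) -> (-14.9,0) [heading=90, draw]
  -- iteration 4/4 --
  LT 270: heading 90 -> 0
  FD 5.3: (-14.9,0) -> (-9.6,0) [heading=0, draw]
  FD 9.6: (-9.6,0) -> (0,0) [heading=0, draw]
]
Final: pos=(0,0), heading=0, 8 segment(s) drawn
Segments drawn: 8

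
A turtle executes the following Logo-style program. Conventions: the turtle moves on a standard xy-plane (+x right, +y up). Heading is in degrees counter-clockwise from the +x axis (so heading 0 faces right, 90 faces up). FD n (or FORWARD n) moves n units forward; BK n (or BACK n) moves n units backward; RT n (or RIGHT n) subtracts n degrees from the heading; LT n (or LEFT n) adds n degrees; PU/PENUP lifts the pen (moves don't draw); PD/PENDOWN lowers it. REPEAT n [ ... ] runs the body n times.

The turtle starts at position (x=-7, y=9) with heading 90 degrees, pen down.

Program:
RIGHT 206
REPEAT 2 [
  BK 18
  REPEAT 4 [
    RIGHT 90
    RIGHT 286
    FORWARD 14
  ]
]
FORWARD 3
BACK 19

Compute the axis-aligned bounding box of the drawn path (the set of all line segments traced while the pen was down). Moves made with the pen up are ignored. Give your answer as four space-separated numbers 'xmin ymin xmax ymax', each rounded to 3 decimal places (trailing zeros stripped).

Executing turtle program step by step:
Start: pos=(-7,9), heading=90, pen down
RT 206: heading 90 -> 244
REPEAT 2 [
  -- iteration 1/2 --
  BK 18: (-7,9) -> (0.891,25.178) [heading=244, draw]
  REPEAT 4 [
    -- iteration 1/4 --
    RT 90: heading 244 -> 154
    RT 286: heading 154 -> 228
    FD 14: (0.891,25.178) -> (-8.477,14.774) [heading=228, draw]
    -- iteration 2/4 --
    RT 90: heading 228 -> 138
    RT 286: heading 138 -> 212
    FD 14: (-8.477,14.774) -> (-20.35,7.355) [heading=212, draw]
    -- iteration 3/4 --
    RT 90: heading 212 -> 122
    RT 286: heading 122 -> 196
    FD 14: (-20.35,7.355) -> (-33.807,3.496) [heading=196, draw]
    -- iteration 4/4 --
    RT 90: heading 196 -> 106
    RT 286: heading 106 -> 180
    FD 14: (-33.807,3.496) -> (-47.807,3.496) [heading=180, draw]
  ]
  -- iteration 2/2 --
  BK 18: (-47.807,3.496) -> (-29.807,3.496) [heading=180, draw]
  REPEAT 4 [
    -- iteration 1/4 --
    RT 90: heading 180 -> 90
    RT 286: heading 90 -> 164
    FD 14: (-29.807,3.496) -> (-43.265,7.355) [heading=164, draw]
    -- iteration 2/4 --
    RT 90: heading 164 -> 74
    RT 286: heading 74 -> 148
    FD 14: (-43.265,7.355) -> (-55.138,14.774) [heading=148, draw]
    -- iteration 3/4 --
    RT 90: heading 148 -> 58
    RT 286: heading 58 -> 132
    FD 14: (-55.138,14.774) -> (-64.506,25.178) [heading=132, draw]
    -- iteration 4/4 --
    RT 90: heading 132 -> 42
    RT 286: heading 42 -> 116
    FD 14: (-64.506,25.178) -> (-70.643,37.761) [heading=116, draw]
  ]
]
FD 3: (-70.643,37.761) -> (-71.958,40.458) [heading=116, draw]
BK 19: (-71.958,40.458) -> (-63.629,23.381) [heading=116, draw]
Final: pos=(-63.629,23.381), heading=116, 12 segment(s) drawn

Segment endpoints: x in {-71.958, -70.643, -64.506, -63.629, -55.138, -47.807, -43.265, -33.807, -29.807, -20.35, -8.477, -7, 0.891}, y in {3.496, 3.496, 3.496, 7.355, 7.355, 9, 14.774, 14.774, 23.381, 25.178, 25.178, 37.761, 40.458}
xmin=-71.958, ymin=3.496, xmax=0.891, ymax=40.458

Answer: -71.958 3.496 0.891 40.458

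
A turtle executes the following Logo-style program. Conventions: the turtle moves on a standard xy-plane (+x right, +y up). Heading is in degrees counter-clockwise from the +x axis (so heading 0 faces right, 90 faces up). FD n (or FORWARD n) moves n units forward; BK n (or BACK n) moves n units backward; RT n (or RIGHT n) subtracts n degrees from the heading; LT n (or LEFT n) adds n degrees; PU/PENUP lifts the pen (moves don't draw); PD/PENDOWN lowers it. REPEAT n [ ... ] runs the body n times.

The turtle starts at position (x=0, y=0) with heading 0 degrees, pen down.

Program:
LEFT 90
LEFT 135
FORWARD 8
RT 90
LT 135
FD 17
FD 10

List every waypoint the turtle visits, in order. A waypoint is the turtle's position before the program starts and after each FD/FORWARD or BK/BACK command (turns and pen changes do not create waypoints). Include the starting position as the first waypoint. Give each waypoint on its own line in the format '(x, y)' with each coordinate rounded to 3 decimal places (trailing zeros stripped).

Executing turtle program step by step:
Start: pos=(0,0), heading=0, pen down
LT 90: heading 0 -> 90
LT 135: heading 90 -> 225
FD 8: (0,0) -> (-5.657,-5.657) [heading=225, draw]
RT 90: heading 225 -> 135
LT 135: heading 135 -> 270
FD 17: (-5.657,-5.657) -> (-5.657,-22.657) [heading=270, draw]
FD 10: (-5.657,-22.657) -> (-5.657,-32.657) [heading=270, draw]
Final: pos=(-5.657,-32.657), heading=270, 3 segment(s) drawn
Waypoints (4 total):
(0, 0)
(-5.657, -5.657)
(-5.657, -22.657)
(-5.657, -32.657)

Answer: (0, 0)
(-5.657, -5.657)
(-5.657, -22.657)
(-5.657, -32.657)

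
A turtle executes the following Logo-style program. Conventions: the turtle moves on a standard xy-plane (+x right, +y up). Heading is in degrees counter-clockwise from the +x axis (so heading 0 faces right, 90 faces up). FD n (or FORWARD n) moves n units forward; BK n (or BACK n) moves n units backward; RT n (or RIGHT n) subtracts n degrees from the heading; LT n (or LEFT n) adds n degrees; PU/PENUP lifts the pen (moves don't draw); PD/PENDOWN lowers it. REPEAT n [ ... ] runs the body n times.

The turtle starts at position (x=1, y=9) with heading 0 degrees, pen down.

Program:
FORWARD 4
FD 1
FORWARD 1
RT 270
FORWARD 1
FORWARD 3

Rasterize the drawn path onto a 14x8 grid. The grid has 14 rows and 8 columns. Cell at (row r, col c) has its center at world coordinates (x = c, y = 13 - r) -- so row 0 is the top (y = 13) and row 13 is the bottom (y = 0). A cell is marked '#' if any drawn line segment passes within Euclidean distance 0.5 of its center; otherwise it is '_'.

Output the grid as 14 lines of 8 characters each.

Segment 0: (1,9) -> (5,9)
Segment 1: (5,9) -> (6,9)
Segment 2: (6,9) -> (7,9)
Segment 3: (7,9) -> (7,10)
Segment 4: (7,10) -> (7,13)

Answer: _______#
_______#
_______#
_______#
_#######
________
________
________
________
________
________
________
________
________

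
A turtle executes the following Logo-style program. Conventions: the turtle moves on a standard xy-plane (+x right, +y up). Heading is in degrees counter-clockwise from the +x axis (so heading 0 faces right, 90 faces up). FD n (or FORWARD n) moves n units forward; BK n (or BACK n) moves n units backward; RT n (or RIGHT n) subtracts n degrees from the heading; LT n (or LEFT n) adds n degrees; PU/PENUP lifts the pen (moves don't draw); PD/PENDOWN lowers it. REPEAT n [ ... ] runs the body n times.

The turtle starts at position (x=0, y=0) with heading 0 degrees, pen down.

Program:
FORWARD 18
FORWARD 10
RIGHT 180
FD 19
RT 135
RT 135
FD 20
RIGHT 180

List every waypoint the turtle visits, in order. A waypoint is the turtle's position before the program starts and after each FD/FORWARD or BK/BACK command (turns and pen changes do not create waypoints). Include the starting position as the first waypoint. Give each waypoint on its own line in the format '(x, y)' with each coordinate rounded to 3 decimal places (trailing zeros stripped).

Answer: (0, 0)
(18, 0)
(28, 0)
(9, 0)
(9, -20)

Derivation:
Executing turtle program step by step:
Start: pos=(0,0), heading=0, pen down
FD 18: (0,0) -> (18,0) [heading=0, draw]
FD 10: (18,0) -> (28,0) [heading=0, draw]
RT 180: heading 0 -> 180
FD 19: (28,0) -> (9,0) [heading=180, draw]
RT 135: heading 180 -> 45
RT 135: heading 45 -> 270
FD 20: (9,0) -> (9,-20) [heading=270, draw]
RT 180: heading 270 -> 90
Final: pos=(9,-20), heading=90, 4 segment(s) drawn
Waypoints (5 total):
(0, 0)
(18, 0)
(28, 0)
(9, 0)
(9, -20)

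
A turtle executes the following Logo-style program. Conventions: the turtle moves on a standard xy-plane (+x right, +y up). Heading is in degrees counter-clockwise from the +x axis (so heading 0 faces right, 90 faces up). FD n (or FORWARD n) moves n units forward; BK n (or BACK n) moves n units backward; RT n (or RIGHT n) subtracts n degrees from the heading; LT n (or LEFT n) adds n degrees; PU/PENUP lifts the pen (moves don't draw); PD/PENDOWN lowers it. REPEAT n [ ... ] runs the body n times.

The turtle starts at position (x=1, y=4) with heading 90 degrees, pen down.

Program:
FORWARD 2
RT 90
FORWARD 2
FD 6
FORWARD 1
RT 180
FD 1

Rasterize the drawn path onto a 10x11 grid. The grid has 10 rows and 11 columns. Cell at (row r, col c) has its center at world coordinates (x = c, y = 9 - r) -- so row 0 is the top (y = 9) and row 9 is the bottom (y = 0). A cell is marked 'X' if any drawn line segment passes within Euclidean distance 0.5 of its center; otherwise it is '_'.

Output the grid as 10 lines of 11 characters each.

Segment 0: (1,4) -> (1,6)
Segment 1: (1,6) -> (3,6)
Segment 2: (3,6) -> (9,6)
Segment 3: (9,6) -> (10,6)
Segment 4: (10,6) -> (9,6)

Answer: ___________
___________
___________
_XXXXXXXXXX
_X_________
_X_________
___________
___________
___________
___________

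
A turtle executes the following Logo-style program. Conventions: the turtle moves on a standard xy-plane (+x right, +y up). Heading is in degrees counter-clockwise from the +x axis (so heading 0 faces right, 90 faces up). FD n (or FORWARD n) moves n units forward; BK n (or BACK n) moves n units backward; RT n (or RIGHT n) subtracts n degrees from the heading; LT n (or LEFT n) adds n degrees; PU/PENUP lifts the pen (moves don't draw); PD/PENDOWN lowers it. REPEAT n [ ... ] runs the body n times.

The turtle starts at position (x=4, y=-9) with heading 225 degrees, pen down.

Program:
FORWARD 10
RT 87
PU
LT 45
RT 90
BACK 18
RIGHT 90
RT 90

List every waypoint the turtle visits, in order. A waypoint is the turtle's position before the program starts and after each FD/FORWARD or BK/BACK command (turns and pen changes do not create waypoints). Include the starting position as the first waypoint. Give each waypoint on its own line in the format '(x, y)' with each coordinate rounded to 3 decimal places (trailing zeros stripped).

Answer: (4, -9)
(-3.071, -16.071)
(-2.129, -34.046)

Derivation:
Executing turtle program step by step:
Start: pos=(4,-9), heading=225, pen down
FD 10: (4,-9) -> (-3.071,-16.071) [heading=225, draw]
RT 87: heading 225 -> 138
PU: pen up
LT 45: heading 138 -> 183
RT 90: heading 183 -> 93
BK 18: (-3.071,-16.071) -> (-2.129,-34.046) [heading=93, move]
RT 90: heading 93 -> 3
RT 90: heading 3 -> 273
Final: pos=(-2.129,-34.046), heading=273, 1 segment(s) drawn
Waypoints (3 total):
(4, -9)
(-3.071, -16.071)
(-2.129, -34.046)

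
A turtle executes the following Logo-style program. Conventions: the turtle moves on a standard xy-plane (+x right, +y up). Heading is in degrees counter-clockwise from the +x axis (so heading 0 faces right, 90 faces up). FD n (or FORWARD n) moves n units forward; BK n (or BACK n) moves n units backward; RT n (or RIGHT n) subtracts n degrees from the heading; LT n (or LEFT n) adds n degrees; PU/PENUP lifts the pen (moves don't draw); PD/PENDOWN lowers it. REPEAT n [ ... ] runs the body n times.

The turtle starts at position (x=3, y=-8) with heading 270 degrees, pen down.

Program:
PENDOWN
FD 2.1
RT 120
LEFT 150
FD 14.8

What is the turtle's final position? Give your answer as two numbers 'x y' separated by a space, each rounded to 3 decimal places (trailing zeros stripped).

Answer: 10.4 -22.917

Derivation:
Executing turtle program step by step:
Start: pos=(3,-8), heading=270, pen down
PD: pen down
FD 2.1: (3,-8) -> (3,-10.1) [heading=270, draw]
RT 120: heading 270 -> 150
LT 150: heading 150 -> 300
FD 14.8: (3,-10.1) -> (10.4,-22.917) [heading=300, draw]
Final: pos=(10.4,-22.917), heading=300, 2 segment(s) drawn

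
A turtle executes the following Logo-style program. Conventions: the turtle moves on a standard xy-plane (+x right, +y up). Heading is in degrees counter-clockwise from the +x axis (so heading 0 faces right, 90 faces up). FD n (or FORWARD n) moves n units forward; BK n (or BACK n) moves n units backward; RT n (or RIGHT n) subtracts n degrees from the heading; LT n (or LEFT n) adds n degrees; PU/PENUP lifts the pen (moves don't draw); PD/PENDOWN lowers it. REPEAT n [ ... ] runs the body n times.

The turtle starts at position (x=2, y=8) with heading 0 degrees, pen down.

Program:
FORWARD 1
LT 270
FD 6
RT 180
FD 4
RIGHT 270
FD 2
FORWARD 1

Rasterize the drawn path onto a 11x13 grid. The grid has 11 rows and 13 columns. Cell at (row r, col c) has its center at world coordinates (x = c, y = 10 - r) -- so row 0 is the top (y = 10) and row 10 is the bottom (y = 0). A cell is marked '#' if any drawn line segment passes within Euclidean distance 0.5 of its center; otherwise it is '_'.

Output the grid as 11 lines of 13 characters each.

Answer: _____________
_____________
__##_________
___#_________
####_________
___#_________
___#_________
___#_________
___#_________
_____________
_____________

Derivation:
Segment 0: (2,8) -> (3,8)
Segment 1: (3,8) -> (3,2)
Segment 2: (3,2) -> (3,6)
Segment 3: (3,6) -> (1,6)
Segment 4: (1,6) -> (-0,6)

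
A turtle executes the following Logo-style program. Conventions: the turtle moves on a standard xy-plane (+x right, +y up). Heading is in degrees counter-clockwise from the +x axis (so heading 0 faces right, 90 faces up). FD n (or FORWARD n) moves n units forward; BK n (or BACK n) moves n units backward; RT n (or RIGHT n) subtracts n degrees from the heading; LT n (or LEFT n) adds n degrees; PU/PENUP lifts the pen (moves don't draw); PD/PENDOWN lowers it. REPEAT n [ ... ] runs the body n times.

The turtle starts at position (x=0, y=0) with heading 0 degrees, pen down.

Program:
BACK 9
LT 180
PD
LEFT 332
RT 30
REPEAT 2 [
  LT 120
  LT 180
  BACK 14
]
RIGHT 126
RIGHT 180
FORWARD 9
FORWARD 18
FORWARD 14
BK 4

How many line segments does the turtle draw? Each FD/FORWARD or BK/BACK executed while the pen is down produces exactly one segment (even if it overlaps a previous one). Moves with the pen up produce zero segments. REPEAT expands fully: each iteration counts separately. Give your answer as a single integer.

Answer: 7

Derivation:
Executing turtle program step by step:
Start: pos=(0,0), heading=0, pen down
BK 9: (0,0) -> (-9,0) [heading=0, draw]
LT 180: heading 0 -> 180
PD: pen down
LT 332: heading 180 -> 152
RT 30: heading 152 -> 122
REPEAT 2 [
  -- iteration 1/2 --
  LT 120: heading 122 -> 242
  LT 180: heading 242 -> 62
  BK 14: (-9,0) -> (-15.573,-12.361) [heading=62, draw]
  -- iteration 2/2 --
  LT 120: heading 62 -> 182
  LT 180: heading 182 -> 2
  BK 14: (-15.573,-12.361) -> (-29.564,-12.85) [heading=2, draw]
]
RT 126: heading 2 -> 236
RT 180: heading 236 -> 56
FD 9: (-29.564,-12.85) -> (-24.531,-5.389) [heading=56, draw]
FD 18: (-24.531,-5.389) -> (-14.466,9.534) [heading=56, draw]
FD 14: (-14.466,9.534) -> (-6.637,21.141) [heading=56, draw]
BK 4: (-6.637,21.141) -> (-8.874,17.825) [heading=56, draw]
Final: pos=(-8.874,17.825), heading=56, 7 segment(s) drawn
Segments drawn: 7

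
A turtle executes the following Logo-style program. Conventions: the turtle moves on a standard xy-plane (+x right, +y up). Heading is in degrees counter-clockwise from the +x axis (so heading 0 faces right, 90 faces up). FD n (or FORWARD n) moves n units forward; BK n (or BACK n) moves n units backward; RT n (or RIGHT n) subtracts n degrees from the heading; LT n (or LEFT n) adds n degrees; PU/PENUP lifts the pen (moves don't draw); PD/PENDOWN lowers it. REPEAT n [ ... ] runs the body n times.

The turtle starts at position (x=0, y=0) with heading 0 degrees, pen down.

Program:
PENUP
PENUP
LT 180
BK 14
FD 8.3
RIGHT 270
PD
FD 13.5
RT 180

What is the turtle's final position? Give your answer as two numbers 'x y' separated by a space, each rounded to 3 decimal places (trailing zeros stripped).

Answer: 5.7 -13.5

Derivation:
Executing turtle program step by step:
Start: pos=(0,0), heading=0, pen down
PU: pen up
PU: pen up
LT 180: heading 0 -> 180
BK 14: (0,0) -> (14,0) [heading=180, move]
FD 8.3: (14,0) -> (5.7,0) [heading=180, move]
RT 270: heading 180 -> 270
PD: pen down
FD 13.5: (5.7,0) -> (5.7,-13.5) [heading=270, draw]
RT 180: heading 270 -> 90
Final: pos=(5.7,-13.5), heading=90, 1 segment(s) drawn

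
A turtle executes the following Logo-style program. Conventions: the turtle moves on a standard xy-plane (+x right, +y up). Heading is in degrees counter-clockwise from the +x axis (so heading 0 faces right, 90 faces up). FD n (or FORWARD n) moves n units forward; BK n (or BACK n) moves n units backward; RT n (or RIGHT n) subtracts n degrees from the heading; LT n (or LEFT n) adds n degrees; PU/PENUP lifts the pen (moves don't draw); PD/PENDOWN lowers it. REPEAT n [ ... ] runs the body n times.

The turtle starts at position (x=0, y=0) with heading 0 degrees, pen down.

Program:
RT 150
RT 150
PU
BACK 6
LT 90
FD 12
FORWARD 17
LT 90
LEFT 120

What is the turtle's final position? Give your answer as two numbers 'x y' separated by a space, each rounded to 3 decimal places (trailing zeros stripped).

Answer: -28.115 9.304

Derivation:
Executing turtle program step by step:
Start: pos=(0,0), heading=0, pen down
RT 150: heading 0 -> 210
RT 150: heading 210 -> 60
PU: pen up
BK 6: (0,0) -> (-3,-5.196) [heading=60, move]
LT 90: heading 60 -> 150
FD 12: (-3,-5.196) -> (-13.392,0.804) [heading=150, move]
FD 17: (-13.392,0.804) -> (-28.115,9.304) [heading=150, move]
LT 90: heading 150 -> 240
LT 120: heading 240 -> 0
Final: pos=(-28.115,9.304), heading=0, 0 segment(s) drawn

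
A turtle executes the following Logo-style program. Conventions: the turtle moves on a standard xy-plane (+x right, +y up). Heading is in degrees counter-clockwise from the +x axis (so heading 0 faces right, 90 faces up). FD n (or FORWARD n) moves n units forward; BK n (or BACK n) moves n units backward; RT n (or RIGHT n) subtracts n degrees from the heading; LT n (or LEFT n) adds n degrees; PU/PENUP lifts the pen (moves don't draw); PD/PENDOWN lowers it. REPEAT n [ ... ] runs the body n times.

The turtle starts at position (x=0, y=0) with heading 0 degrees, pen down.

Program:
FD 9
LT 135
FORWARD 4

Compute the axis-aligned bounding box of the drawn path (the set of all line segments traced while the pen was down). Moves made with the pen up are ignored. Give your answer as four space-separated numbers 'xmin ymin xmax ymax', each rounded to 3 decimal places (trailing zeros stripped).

Answer: 0 0 9 2.828

Derivation:
Executing turtle program step by step:
Start: pos=(0,0), heading=0, pen down
FD 9: (0,0) -> (9,0) [heading=0, draw]
LT 135: heading 0 -> 135
FD 4: (9,0) -> (6.172,2.828) [heading=135, draw]
Final: pos=(6.172,2.828), heading=135, 2 segment(s) drawn

Segment endpoints: x in {0, 6.172, 9}, y in {0, 2.828}
xmin=0, ymin=0, xmax=9, ymax=2.828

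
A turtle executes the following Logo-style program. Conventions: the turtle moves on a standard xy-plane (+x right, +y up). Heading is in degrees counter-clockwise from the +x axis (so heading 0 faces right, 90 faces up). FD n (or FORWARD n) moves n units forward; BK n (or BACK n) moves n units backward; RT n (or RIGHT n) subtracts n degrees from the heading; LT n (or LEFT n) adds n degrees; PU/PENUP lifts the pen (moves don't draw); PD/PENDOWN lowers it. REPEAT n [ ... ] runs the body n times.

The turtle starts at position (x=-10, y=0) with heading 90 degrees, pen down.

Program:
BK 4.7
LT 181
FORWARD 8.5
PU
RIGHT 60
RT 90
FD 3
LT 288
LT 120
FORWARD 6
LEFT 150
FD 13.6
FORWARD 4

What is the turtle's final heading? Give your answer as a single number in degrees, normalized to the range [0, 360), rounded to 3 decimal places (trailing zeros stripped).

Answer: 319

Derivation:
Executing turtle program step by step:
Start: pos=(-10,0), heading=90, pen down
BK 4.7: (-10,0) -> (-10,-4.7) [heading=90, draw]
LT 181: heading 90 -> 271
FD 8.5: (-10,-4.7) -> (-9.852,-13.199) [heading=271, draw]
PU: pen up
RT 60: heading 271 -> 211
RT 90: heading 211 -> 121
FD 3: (-9.852,-13.199) -> (-11.397,-10.627) [heading=121, move]
LT 288: heading 121 -> 49
LT 120: heading 49 -> 169
FD 6: (-11.397,-10.627) -> (-17.287,-9.482) [heading=169, move]
LT 150: heading 169 -> 319
FD 13.6: (-17.287,-9.482) -> (-7.022,-18.405) [heading=319, move]
FD 4: (-7.022,-18.405) -> (-4.004,-21.029) [heading=319, move]
Final: pos=(-4.004,-21.029), heading=319, 2 segment(s) drawn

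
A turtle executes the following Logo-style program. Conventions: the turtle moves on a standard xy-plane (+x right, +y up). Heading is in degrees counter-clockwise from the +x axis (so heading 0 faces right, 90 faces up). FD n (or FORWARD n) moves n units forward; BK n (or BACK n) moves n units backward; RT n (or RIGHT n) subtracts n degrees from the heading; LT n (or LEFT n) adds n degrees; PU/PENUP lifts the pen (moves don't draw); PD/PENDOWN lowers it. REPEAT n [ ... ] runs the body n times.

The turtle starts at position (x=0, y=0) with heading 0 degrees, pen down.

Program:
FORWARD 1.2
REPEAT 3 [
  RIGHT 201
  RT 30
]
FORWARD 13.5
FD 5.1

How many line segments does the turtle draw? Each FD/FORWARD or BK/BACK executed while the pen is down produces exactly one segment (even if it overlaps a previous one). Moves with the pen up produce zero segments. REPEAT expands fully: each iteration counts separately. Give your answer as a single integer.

Executing turtle program step by step:
Start: pos=(0,0), heading=0, pen down
FD 1.2: (0,0) -> (1.2,0) [heading=0, draw]
REPEAT 3 [
  -- iteration 1/3 --
  RT 201: heading 0 -> 159
  RT 30: heading 159 -> 129
  -- iteration 2/3 --
  RT 201: heading 129 -> 288
  RT 30: heading 288 -> 258
  -- iteration 3/3 --
  RT 201: heading 258 -> 57
  RT 30: heading 57 -> 27
]
FD 13.5: (1.2,0) -> (13.229,6.129) [heading=27, draw]
FD 5.1: (13.229,6.129) -> (17.773,8.444) [heading=27, draw]
Final: pos=(17.773,8.444), heading=27, 3 segment(s) drawn
Segments drawn: 3

Answer: 3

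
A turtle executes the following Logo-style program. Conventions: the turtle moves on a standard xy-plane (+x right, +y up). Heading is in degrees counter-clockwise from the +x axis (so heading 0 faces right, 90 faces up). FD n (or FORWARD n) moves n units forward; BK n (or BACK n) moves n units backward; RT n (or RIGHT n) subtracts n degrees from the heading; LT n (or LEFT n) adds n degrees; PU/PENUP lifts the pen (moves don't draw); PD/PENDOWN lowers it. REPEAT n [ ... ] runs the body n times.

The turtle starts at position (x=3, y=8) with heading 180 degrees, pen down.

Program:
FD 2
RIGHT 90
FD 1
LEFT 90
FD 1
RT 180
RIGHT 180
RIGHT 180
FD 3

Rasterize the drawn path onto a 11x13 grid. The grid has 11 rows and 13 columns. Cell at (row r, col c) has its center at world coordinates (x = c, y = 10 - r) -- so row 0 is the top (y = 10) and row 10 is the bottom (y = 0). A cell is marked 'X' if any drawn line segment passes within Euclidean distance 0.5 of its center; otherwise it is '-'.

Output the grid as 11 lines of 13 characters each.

Segment 0: (3,8) -> (1,8)
Segment 1: (1,8) -> (1,9)
Segment 2: (1,9) -> (0,9)
Segment 3: (0,9) -> (3,9)

Answer: -------------
XXXX---------
-XXX---------
-------------
-------------
-------------
-------------
-------------
-------------
-------------
-------------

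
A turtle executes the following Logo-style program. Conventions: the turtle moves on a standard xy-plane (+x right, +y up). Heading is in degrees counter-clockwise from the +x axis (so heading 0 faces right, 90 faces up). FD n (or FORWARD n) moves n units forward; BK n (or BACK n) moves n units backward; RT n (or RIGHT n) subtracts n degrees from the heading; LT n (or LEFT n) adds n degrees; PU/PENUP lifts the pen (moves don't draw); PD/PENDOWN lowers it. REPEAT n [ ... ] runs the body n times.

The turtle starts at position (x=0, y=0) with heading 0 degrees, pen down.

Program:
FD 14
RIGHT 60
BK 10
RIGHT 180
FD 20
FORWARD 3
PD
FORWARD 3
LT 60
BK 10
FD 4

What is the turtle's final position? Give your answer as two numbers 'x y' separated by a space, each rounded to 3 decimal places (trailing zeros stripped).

Executing turtle program step by step:
Start: pos=(0,0), heading=0, pen down
FD 14: (0,0) -> (14,0) [heading=0, draw]
RT 60: heading 0 -> 300
BK 10: (14,0) -> (9,8.66) [heading=300, draw]
RT 180: heading 300 -> 120
FD 20: (9,8.66) -> (-1,25.981) [heading=120, draw]
FD 3: (-1,25.981) -> (-2.5,28.579) [heading=120, draw]
PD: pen down
FD 3: (-2.5,28.579) -> (-4,31.177) [heading=120, draw]
LT 60: heading 120 -> 180
BK 10: (-4,31.177) -> (6,31.177) [heading=180, draw]
FD 4: (6,31.177) -> (2,31.177) [heading=180, draw]
Final: pos=(2,31.177), heading=180, 7 segment(s) drawn

Answer: 2 31.177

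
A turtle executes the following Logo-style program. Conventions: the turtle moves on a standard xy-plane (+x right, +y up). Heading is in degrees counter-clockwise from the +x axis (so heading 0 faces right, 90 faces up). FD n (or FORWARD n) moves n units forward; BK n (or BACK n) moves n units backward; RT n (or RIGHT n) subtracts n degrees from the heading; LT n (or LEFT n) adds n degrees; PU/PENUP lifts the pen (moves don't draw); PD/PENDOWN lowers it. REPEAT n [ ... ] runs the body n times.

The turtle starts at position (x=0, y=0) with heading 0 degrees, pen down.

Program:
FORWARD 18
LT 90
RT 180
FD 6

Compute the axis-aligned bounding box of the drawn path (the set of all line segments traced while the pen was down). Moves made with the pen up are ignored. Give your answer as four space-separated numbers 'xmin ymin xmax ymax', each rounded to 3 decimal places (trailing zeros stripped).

Answer: 0 -6 18 0

Derivation:
Executing turtle program step by step:
Start: pos=(0,0), heading=0, pen down
FD 18: (0,0) -> (18,0) [heading=0, draw]
LT 90: heading 0 -> 90
RT 180: heading 90 -> 270
FD 6: (18,0) -> (18,-6) [heading=270, draw]
Final: pos=(18,-6), heading=270, 2 segment(s) drawn

Segment endpoints: x in {0, 18}, y in {-6, 0}
xmin=0, ymin=-6, xmax=18, ymax=0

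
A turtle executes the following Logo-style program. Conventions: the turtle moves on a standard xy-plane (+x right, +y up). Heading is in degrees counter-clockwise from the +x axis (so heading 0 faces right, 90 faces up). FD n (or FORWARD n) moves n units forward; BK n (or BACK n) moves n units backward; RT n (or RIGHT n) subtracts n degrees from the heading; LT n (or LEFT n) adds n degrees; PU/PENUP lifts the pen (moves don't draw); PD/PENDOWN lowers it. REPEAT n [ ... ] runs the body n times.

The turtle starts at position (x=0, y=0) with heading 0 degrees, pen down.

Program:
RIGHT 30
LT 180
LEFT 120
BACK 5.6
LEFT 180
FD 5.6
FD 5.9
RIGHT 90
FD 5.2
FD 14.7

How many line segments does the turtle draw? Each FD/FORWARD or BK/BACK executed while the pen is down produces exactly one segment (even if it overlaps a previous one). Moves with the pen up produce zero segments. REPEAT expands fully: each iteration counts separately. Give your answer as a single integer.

Executing turtle program step by step:
Start: pos=(0,0), heading=0, pen down
RT 30: heading 0 -> 330
LT 180: heading 330 -> 150
LT 120: heading 150 -> 270
BK 5.6: (0,0) -> (0,5.6) [heading=270, draw]
LT 180: heading 270 -> 90
FD 5.6: (0,5.6) -> (0,11.2) [heading=90, draw]
FD 5.9: (0,11.2) -> (0,17.1) [heading=90, draw]
RT 90: heading 90 -> 0
FD 5.2: (0,17.1) -> (5.2,17.1) [heading=0, draw]
FD 14.7: (5.2,17.1) -> (19.9,17.1) [heading=0, draw]
Final: pos=(19.9,17.1), heading=0, 5 segment(s) drawn
Segments drawn: 5

Answer: 5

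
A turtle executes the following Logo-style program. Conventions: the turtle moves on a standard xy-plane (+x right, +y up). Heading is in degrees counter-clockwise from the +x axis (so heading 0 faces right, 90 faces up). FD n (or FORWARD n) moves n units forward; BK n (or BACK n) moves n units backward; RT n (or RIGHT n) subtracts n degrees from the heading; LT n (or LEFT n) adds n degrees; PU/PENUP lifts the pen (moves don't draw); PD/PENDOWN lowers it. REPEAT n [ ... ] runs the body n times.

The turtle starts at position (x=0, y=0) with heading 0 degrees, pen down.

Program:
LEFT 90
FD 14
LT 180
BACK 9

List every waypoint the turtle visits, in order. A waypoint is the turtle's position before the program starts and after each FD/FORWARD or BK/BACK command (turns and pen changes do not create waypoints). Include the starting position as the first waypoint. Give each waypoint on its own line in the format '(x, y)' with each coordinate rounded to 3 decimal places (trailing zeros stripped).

Executing turtle program step by step:
Start: pos=(0,0), heading=0, pen down
LT 90: heading 0 -> 90
FD 14: (0,0) -> (0,14) [heading=90, draw]
LT 180: heading 90 -> 270
BK 9: (0,14) -> (0,23) [heading=270, draw]
Final: pos=(0,23), heading=270, 2 segment(s) drawn
Waypoints (3 total):
(0, 0)
(0, 14)
(0, 23)

Answer: (0, 0)
(0, 14)
(0, 23)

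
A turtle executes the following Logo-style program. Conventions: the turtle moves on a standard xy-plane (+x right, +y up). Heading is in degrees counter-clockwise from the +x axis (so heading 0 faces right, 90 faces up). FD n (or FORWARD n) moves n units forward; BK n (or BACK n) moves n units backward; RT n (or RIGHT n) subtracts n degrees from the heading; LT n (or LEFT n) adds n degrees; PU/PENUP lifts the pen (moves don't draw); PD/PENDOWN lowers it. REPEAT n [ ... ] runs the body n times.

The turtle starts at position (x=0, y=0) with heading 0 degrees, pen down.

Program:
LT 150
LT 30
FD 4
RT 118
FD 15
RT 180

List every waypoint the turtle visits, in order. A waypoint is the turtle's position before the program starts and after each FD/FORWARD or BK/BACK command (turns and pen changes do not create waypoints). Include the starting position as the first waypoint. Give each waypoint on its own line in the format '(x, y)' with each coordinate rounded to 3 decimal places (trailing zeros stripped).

Executing turtle program step by step:
Start: pos=(0,0), heading=0, pen down
LT 150: heading 0 -> 150
LT 30: heading 150 -> 180
FD 4: (0,0) -> (-4,0) [heading=180, draw]
RT 118: heading 180 -> 62
FD 15: (-4,0) -> (3.042,13.244) [heading=62, draw]
RT 180: heading 62 -> 242
Final: pos=(3.042,13.244), heading=242, 2 segment(s) drawn
Waypoints (3 total):
(0, 0)
(-4, 0)
(3.042, 13.244)

Answer: (0, 0)
(-4, 0)
(3.042, 13.244)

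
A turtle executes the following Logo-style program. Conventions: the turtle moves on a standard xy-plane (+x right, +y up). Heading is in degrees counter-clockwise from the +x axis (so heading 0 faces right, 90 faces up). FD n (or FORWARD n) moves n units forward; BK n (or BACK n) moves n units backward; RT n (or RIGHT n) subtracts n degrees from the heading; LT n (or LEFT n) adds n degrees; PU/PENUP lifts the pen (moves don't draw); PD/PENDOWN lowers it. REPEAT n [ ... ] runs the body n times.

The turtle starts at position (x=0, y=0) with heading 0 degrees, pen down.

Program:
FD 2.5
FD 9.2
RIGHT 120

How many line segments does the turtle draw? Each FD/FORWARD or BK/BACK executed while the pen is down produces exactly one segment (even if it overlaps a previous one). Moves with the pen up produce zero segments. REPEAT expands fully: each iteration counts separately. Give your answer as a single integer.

Answer: 2

Derivation:
Executing turtle program step by step:
Start: pos=(0,0), heading=0, pen down
FD 2.5: (0,0) -> (2.5,0) [heading=0, draw]
FD 9.2: (2.5,0) -> (11.7,0) [heading=0, draw]
RT 120: heading 0 -> 240
Final: pos=(11.7,0), heading=240, 2 segment(s) drawn
Segments drawn: 2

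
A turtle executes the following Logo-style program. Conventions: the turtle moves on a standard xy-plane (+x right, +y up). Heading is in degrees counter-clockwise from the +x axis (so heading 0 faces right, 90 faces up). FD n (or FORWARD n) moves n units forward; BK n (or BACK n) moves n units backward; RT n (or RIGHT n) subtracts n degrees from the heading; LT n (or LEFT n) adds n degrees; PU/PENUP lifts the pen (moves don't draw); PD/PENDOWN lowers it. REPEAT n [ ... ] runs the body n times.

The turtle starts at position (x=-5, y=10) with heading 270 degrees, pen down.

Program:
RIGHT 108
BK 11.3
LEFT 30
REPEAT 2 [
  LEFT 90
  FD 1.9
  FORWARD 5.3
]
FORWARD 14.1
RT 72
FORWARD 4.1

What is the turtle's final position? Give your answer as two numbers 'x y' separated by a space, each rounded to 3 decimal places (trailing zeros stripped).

Executing turtle program step by step:
Start: pos=(-5,10), heading=270, pen down
RT 108: heading 270 -> 162
BK 11.3: (-5,10) -> (5.747,6.508) [heading=162, draw]
LT 30: heading 162 -> 192
REPEAT 2 [
  -- iteration 1/2 --
  LT 90: heading 192 -> 282
  FD 1.9: (5.747,6.508) -> (6.142,4.65) [heading=282, draw]
  FD 5.3: (6.142,4.65) -> (7.244,-0.535) [heading=282, draw]
  -- iteration 2/2 --
  LT 90: heading 282 -> 12
  FD 1.9: (7.244,-0.535) -> (9.102,-0.14) [heading=12, draw]
  FD 5.3: (9.102,-0.14) -> (14.287,0.962) [heading=12, draw]
]
FD 14.1: (14.287,0.962) -> (28.078,3.894) [heading=12, draw]
RT 72: heading 12 -> 300
FD 4.1: (28.078,3.894) -> (30.128,0.343) [heading=300, draw]
Final: pos=(30.128,0.343), heading=300, 7 segment(s) drawn

Answer: 30.128 0.343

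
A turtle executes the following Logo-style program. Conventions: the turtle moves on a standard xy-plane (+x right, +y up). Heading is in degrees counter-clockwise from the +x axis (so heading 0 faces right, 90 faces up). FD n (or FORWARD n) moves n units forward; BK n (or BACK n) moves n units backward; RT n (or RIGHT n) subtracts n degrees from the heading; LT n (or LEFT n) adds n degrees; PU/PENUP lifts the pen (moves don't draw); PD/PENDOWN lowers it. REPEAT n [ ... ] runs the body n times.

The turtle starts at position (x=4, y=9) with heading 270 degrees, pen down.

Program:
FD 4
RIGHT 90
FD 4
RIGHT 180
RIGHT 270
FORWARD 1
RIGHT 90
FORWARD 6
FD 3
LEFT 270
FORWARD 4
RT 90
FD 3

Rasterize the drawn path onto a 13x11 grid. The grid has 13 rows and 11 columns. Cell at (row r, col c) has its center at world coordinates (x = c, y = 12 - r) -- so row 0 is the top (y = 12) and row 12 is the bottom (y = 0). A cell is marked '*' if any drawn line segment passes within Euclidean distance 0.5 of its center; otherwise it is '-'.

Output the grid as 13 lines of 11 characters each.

Segment 0: (4,9) -> (4,5)
Segment 1: (4,5) -> (-0,5)
Segment 2: (-0,5) -> (-0,6)
Segment 3: (-0,6) -> (6,6)
Segment 4: (6,6) -> (9,6)
Segment 5: (9,6) -> (9,2)
Segment 6: (9,2) -> (6,2)

Answer: -----------
-----------
-----------
----*------
----*------
----*------
**********-
*****----*-
---------*-
---------*-
------****-
-----------
-----------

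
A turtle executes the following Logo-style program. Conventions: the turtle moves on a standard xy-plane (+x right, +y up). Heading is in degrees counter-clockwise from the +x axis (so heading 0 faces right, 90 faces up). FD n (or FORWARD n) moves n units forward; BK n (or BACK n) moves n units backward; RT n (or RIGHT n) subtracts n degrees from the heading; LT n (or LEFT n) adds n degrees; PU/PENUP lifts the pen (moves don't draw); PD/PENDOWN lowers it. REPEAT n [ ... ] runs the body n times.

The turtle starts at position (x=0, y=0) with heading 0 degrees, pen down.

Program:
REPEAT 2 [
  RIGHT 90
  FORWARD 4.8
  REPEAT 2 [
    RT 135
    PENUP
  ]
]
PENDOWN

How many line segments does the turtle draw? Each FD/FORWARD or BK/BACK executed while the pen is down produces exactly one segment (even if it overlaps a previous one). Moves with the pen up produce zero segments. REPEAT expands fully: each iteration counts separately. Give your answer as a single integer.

Executing turtle program step by step:
Start: pos=(0,0), heading=0, pen down
REPEAT 2 [
  -- iteration 1/2 --
  RT 90: heading 0 -> 270
  FD 4.8: (0,0) -> (0,-4.8) [heading=270, draw]
  REPEAT 2 [
    -- iteration 1/2 --
    RT 135: heading 270 -> 135
    PU: pen up
    -- iteration 2/2 --
    RT 135: heading 135 -> 0
    PU: pen up
  ]
  -- iteration 2/2 --
  RT 90: heading 0 -> 270
  FD 4.8: (0,-4.8) -> (0,-9.6) [heading=270, move]
  REPEAT 2 [
    -- iteration 1/2 --
    RT 135: heading 270 -> 135
    PU: pen up
    -- iteration 2/2 --
    RT 135: heading 135 -> 0
    PU: pen up
  ]
]
PD: pen down
Final: pos=(0,-9.6), heading=0, 1 segment(s) drawn
Segments drawn: 1

Answer: 1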